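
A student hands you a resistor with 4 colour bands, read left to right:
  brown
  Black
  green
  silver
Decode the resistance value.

1000000 Ω

Brown → 1 (first significant figure)
Black → 0 (second significant figure)
Green → ×10^5 multiplier
10 × 100000 = 1000000 Ω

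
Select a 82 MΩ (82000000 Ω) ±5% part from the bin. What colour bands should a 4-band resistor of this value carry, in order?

82000000 Ω = 82 × 10^6.
8 → grey
2 → red
Multiplier 10^6 → blue.
±5% tolerance → gold.

grey, red, blue, gold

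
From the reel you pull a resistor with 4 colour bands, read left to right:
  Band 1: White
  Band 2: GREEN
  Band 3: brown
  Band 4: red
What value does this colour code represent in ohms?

White → 9 (first significant figure)
Green → 5 (second significant figure)
Brown → ×10 multiplier
95 × 10 = 950 Ω

950 Ω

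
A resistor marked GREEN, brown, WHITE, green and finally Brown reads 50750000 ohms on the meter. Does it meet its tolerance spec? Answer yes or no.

no

Green → 5 (first significant figure)
Brown → 1 (second significant figure)
White → 9 (third significant figure)
Green → ×10^5 multiplier
Brown → ±1% tolerance
519 × 100000 = 51900000 Ω
Allowed range: 51381000 Ω to 52419000 Ω.
50750000 ohms lies outside that range.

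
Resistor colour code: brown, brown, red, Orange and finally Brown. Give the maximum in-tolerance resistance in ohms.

113120 Ω

Brown → 1 (first significant figure)
Brown → 1 (second significant figure)
Red → 2 (third significant figure)
Orange → ×10^3 multiplier
Brown → ±1% tolerance
112 × 1000 = 112000 Ω
Maximum = 112000 × (1 + 1/100) = 113120 Ω.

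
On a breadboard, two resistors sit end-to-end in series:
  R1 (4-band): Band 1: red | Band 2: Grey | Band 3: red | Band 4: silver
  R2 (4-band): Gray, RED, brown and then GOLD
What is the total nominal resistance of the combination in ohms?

R1: red, grey → 28; red ×10^2 → 2800 Ω.
R2: grey, red → 82; brown ×10 → 820 Ω.
Series: 2800 + 820 = 3620 Ω.

3620 Ω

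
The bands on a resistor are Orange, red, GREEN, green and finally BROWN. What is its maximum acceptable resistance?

32825000 Ω

Orange → 3 (first significant figure)
Red → 2 (second significant figure)
Green → 5 (third significant figure)
Green → ×10^5 multiplier
Brown → ±1% tolerance
325 × 100000 = 32500000 Ω
Maximum = 32500000 × (1 + 1/100) = 32825000 Ω.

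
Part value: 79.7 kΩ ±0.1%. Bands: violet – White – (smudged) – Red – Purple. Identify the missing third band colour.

79700 Ω = 797 × 10^2.
The third band gives digit 7 of the significand, and 7 is violet.

violet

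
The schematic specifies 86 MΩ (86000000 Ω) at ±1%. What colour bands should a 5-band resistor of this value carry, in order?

grey, blue, black, green, brown

86000000 Ω = 860 × 10^5.
8 → grey
6 → blue
0 → black
Multiplier 10^5 → green.
±1% tolerance → brown.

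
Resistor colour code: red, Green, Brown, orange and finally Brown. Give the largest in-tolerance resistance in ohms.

Red → 2 (first significant figure)
Green → 5 (second significant figure)
Brown → 1 (third significant figure)
Orange → ×10^3 multiplier
Brown → ±1% tolerance
251 × 1000 = 251000 Ω
Largest = 251000 × (1 + 1/100) = 253510 Ω.

253510 Ω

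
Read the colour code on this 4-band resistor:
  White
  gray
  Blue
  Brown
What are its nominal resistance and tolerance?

98000000 Ω ±1%

White → 9 (first significant figure)
Grey → 8 (second significant figure)
Blue → ×10^6 multiplier
Brown → ±1% tolerance
98 × 1000000 = 98000000 Ω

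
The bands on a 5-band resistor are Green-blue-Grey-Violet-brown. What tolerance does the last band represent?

±1%

The last band, brown, is the tolerance band.
Brown corresponds to ±1%.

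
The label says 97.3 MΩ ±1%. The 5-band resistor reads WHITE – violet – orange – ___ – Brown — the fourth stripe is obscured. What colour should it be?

green

97300000 Ω = 973 × 10^5.
The fourth band is the multiplier, 10^5, which is green.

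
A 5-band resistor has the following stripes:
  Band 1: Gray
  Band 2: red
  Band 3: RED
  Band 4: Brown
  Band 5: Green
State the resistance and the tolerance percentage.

Grey → 8 (first significant figure)
Red → 2 (second significant figure)
Red → 2 (third significant figure)
Brown → ×10 multiplier
Green → ±0.5% tolerance
822 × 10 = 8220 Ω

8220 Ω ±0.5%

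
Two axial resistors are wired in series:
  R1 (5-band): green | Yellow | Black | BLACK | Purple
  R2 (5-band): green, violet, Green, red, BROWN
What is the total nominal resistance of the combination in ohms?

R1: green, yellow, black → 540; black ×1 → 540 Ω.
R2: green, violet, green → 575; red ×10^2 → 57500 Ω.
Series: 540 + 57500 = 58040 Ω.

58040 Ω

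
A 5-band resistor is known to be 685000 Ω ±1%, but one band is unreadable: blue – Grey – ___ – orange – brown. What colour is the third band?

685000 Ω = 685 × 10^3.
The third band gives digit 5 of the significand, and 5 is green.

green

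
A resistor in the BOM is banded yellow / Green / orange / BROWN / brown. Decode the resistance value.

4530 Ω

Yellow → 4 (first significant figure)
Green → 5 (second significant figure)
Orange → 3 (third significant figure)
Brown → ×10 multiplier
453 × 10 = 4530 Ω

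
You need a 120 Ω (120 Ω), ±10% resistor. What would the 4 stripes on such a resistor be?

brown, red, brown, silver

120 Ω = 12 × 10^1.
1 → brown
2 → red
Multiplier 10^1 → brown.
±10% tolerance → silver.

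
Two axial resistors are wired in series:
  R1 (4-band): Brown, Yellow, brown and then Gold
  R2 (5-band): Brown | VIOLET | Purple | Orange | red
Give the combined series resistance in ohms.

177140 Ω

R1: brown, yellow → 14; brown ×10 → 140 Ω.
R2: brown, violet, violet → 177; orange ×10^3 → 177000 Ω.
Series: 140 + 177000 = 177140 Ω.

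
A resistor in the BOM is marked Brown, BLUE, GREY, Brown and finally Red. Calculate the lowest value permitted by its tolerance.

1646.4 Ω

Brown → 1 (first significant figure)
Blue → 6 (second significant figure)
Grey → 8 (third significant figure)
Brown → ×10 multiplier
Red → ±2% tolerance
168 × 10 = 1680 Ω
Lowest = 1680 × (1 − 2/100) = 1646.4 Ω.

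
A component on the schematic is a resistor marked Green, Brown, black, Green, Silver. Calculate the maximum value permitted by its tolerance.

56100000 Ω

Green → 5 (first significant figure)
Brown → 1 (second significant figure)
Black → 0 (third significant figure)
Green → ×10^5 multiplier
Silver → ±10% tolerance
510 × 100000 = 51000000 Ω
Maximum = 51000000 × (1 + 10/100) = 56100000 Ω.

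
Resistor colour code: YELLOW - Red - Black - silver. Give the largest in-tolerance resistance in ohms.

Yellow → 4 (first significant figure)
Red → 2 (second significant figure)
Black → ×1 multiplier
Silver → ±10% tolerance
42 × 1 = 42 Ω
Largest = 42 × (1 + 10/100) = 46.2 Ω.

46.2 Ω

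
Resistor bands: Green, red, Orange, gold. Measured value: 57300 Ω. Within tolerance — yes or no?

no

Green → 5 (first significant figure)
Red → 2 (second significant figure)
Orange → ×10^3 multiplier
Gold → ±5% tolerance
52 × 1000 = 52000 Ω
Allowed range: 49400 Ω to 54600 Ω.
57300 Ω lies outside that range.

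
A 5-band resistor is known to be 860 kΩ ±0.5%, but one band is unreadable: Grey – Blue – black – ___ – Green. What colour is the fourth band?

860000 Ω = 860 × 10^3.
The fourth band is the multiplier, 10^3, which is orange.

orange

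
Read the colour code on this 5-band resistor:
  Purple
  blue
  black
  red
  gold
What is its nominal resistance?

76000 Ω

Violet → 7 (first significant figure)
Blue → 6 (second significant figure)
Black → 0 (third significant figure)
Red → ×10^2 multiplier
760 × 100 = 76000 Ω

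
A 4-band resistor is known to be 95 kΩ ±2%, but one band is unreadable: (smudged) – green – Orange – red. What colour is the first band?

95000 Ω = 95 × 10^3.
The first band gives digit 9 of the significand, and 9 is white.

white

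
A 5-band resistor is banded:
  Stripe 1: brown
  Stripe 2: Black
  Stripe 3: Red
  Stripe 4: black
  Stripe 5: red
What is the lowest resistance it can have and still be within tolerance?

Brown → 1 (first significant figure)
Black → 0 (second significant figure)
Red → 2 (third significant figure)
Black → ×1 multiplier
Red → ±2% tolerance
102 × 1 = 102 Ω
Lowest = 102 × (1 − 2/100) = 99.96 Ω.

99.96 Ω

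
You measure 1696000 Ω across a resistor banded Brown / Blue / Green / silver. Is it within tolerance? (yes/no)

yes

Brown → 1 (first significant figure)
Blue → 6 (second significant figure)
Green → ×10^5 multiplier
Silver → ±10% tolerance
16 × 100000 = 1600000 Ω
Allowed range: 1440000 Ω to 1760000 Ω.
1696000 Ω lies inside that range.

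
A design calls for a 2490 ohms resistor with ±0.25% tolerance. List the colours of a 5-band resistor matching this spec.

red, yellow, white, brown, blue

2490 Ω = 249 × 10^1.
2 → red
4 → yellow
9 → white
Multiplier 10^1 → brown.
±0.25% tolerance → blue.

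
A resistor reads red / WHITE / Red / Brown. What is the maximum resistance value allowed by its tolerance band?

2929 Ω

Red → 2 (first significant figure)
White → 9 (second significant figure)
Red → ×10^2 multiplier
Brown → ±1% tolerance
29 × 100 = 2900 Ω
Maximum = 2900 × (1 + 1/100) = 2929 Ω.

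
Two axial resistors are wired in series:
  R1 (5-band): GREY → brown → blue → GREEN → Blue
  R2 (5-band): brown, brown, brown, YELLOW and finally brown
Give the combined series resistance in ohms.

82710000 Ω

R1: grey, brown, blue → 816; green ×10^5 → 81600000 Ω.
R2: brown, brown, brown → 111; yellow ×10^4 → 1110000 Ω.
Series: 81600000 + 1110000 = 82710000 Ω.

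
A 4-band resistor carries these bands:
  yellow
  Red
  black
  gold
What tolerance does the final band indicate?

±5%

The last band, gold, is the tolerance band.
Gold corresponds to ±5%.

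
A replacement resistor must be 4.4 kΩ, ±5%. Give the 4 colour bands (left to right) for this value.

4400 Ω = 44 × 10^2.
4 → yellow
4 → yellow
Multiplier 10^2 → red.
±5% tolerance → gold.

yellow, yellow, red, gold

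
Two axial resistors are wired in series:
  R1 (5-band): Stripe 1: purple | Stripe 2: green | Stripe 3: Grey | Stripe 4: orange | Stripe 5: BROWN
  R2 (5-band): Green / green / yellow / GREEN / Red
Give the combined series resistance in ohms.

56158000 Ω

R1: violet, green, grey → 758; orange ×10^3 → 758000 Ω.
R2: green, green, yellow → 554; green ×10^5 → 55400000 Ω.
Series: 758000 + 55400000 = 56158000 Ω.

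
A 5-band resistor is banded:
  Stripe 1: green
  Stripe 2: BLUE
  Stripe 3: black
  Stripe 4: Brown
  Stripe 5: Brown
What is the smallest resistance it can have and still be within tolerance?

5544 Ω

Green → 5 (first significant figure)
Blue → 6 (second significant figure)
Black → 0 (third significant figure)
Brown → ×10 multiplier
Brown → ±1% tolerance
560 × 10 = 5600 Ω
Smallest = 5600 × (1 − 1/100) = 5544 Ω.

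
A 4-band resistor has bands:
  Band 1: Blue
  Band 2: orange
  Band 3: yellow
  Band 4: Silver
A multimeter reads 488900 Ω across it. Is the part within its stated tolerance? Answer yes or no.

no

Blue → 6 (first significant figure)
Orange → 3 (second significant figure)
Yellow → ×10^4 multiplier
Silver → ±10% tolerance
63 × 10000 = 630000 Ω
Allowed range: 567000 Ω to 693000 Ω.
488900 Ω lies outside that range.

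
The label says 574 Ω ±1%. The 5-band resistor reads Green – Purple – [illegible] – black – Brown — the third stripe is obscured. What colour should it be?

574 Ω = 574 × 10^0.
The third band gives digit 4 of the significand, and 4 is yellow.

yellow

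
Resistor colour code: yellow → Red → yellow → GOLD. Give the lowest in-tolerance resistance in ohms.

399000 Ω

Yellow → 4 (first significant figure)
Red → 2 (second significant figure)
Yellow → ×10^4 multiplier
Gold → ±5% tolerance
42 × 10000 = 420000 Ω
Lowest = 420000 × (1 − 5/100) = 399000 Ω.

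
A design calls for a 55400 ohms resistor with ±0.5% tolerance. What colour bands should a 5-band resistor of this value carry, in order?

55400 Ω = 554 × 10^2.
5 → green
5 → green
4 → yellow
Multiplier 10^2 → red.
±0.5% tolerance → green.

green, green, yellow, red, green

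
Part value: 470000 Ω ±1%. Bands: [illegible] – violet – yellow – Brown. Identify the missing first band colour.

yellow

470000 Ω = 47 × 10^4.
The first band gives digit 4 of the significand, and 4 is yellow.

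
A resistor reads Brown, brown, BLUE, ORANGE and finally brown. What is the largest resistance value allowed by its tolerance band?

117160 Ω

Brown → 1 (first significant figure)
Brown → 1 (second significant figure)
Blue → 6 (third significant figure)
Orange → ×10^3 multiplier
Brown → ±1% tolerance
116 × 1000 = 116000 Ω
Largest = 116000 × (1 + 1/100) = 117160 Ω.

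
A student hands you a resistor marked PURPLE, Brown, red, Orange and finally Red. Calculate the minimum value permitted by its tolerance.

697760 Ω

Violet → 7 (first significant figure)
Brown → 1 (second significant figure)
Red → 2 (third significant figure)
Orange → ×10^3 multiplier
Red → ±2% tolerance
712 × 1000 = 712000 Ω
Minimum = 712000 × (1 − 2/100) = 697760 Ω.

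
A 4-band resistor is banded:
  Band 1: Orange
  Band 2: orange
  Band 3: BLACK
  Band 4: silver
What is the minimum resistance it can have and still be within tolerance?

Orange → 3 (first significant figure)
Orange → 3 (second significant figure)
Black → ×1 multiplier
Silver → ±10% tolerance
33 × 1 = 33 Ω
Minimum = 33 × (1 − 10/100) = 29.7 Ω.

29.7 Ω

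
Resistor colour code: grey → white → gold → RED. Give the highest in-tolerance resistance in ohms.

9.078 Ω

Grey → 8 (first significant figure)
White → 9 (second significant figure)
Gold → ×0.1 multiplier
Red → ±2% tolerance
89 × 0.1 = 8.9 Ω
Highest = 8.9 × (1 + 2/100) = 9.078 Ω.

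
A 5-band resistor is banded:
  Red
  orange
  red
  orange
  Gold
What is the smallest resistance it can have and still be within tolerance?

220400 Ω

Red → 2 (first significant figure)
Orange → 3 (second significant figure)
Red → 2 (third significant figure)
Orange → ×10^3 multiplier
Gold → ±5% tolerance
232 × 1000 = 232000 Ω
Smallest = 232000 × (1 − 5/100) = 220400 Ω.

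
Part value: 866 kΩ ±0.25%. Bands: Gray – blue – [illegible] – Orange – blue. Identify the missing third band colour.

blue

866000 Ω = 866 × 10^3.
The third band gives digit 6 of the significand, and 6 is blue.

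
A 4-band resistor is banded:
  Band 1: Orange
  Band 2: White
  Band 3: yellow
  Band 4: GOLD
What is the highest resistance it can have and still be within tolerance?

409500 Ω

Orange → 3 (first significant figure)
White → 9 (second significant figure)
Yellow → ×10^4 multiplier
Gold → ±5% tolerance
39 × 10000 = 390000 Ω
Highest = 390000 × (1 + 5/100) = 409500 Ω.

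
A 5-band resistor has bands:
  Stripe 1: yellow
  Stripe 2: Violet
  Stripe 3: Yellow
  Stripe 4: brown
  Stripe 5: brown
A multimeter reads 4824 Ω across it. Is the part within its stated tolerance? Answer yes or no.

no

Yellow → 4 (first significant figure)
Violet → 7 (second significant figure)
Yellow → 4 (third significant figure)
Brown → ×10 multiplier
Brown → ±1% tolerance
474 × 10 = 4740 Ω
Allowed range: 4692.6 Ω to 4787.4 Ω.
4824 Ω lies outside that range.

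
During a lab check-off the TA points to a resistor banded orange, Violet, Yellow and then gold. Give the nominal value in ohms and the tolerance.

Orange → 3 (first significant figure)
Violet → 7 (second significant figure)
Yellow → ×10^4 multiplier
Gold → ±5% tolerance
37 × 10000 = 370000 Ω

370000 Ω ±5%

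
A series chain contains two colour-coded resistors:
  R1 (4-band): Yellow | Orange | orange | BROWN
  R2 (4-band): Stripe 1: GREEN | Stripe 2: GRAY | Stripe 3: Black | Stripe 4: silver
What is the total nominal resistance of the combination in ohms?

43058 Ω

R1: yellow, orange → 43; orange ×10^3 → 43000 Ω.
R2: green, grey → 58; black ×1 → 58 Ω.
Series: 43000 + 58 = 43058 Ω.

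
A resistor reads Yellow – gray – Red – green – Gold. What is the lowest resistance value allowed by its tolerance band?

Yellow → 4 (first significant figure)
Grey → 8 (second significant figure)
Red → 2 (third significant figure)
Green → ×10^5 multiplier
Gold → ±5% tolerance
482 × 100000 = 48200000 Ω
Lowest = 48200000 × (1 − 5/100) = 45790000 Ω.

45790000 Ω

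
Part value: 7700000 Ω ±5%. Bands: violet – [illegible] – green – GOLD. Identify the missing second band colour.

7700000 Ω = 77 × 10^5.
The second band gives digit 7 of the significand, and 7 is violet.

violet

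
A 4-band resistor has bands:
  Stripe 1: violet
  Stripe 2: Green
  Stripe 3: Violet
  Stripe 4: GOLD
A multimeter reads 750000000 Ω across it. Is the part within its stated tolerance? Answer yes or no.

Violet → 7 (first significant figure)
Green → 5 (second significant figure)
Violet → ×10^7 multiplier
Gold → ±5% tolerance
75 × 10000000 = 750000000 Ω
Allowed range: 712500000 Ω to 787500000 Ω.
750000000 Ω lies inside that range.

yes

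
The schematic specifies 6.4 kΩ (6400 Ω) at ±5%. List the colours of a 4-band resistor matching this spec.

blue, yellow, red, gold

6400 Ω = 64 × 10^2.
6 → blue
4 → yellow
Multiplier 10^2 → red.
±5% tolerance → gold.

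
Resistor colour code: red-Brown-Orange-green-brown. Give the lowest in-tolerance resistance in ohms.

Red → 2 (first significant figure)
Brown → 1 (second significant figure)
Orange → 3 (third significant figure)
Green → ×10^5 multiplier
Brown → ±1% tolerance
213 × 100000 = 21300000 Ω
Lowest = 21300000 × (1 − 1/100) = 21087000 Ω.

21087000 Ω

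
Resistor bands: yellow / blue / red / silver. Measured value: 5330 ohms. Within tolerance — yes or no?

Yellow → 4 (first significant figure)
Blue → 6 (second significant figure)
Red → ×10^2 multiplier
Silver → ±10% tolerance
46 × 100 = 4600 Ω
Allowed range: 4140 Ω to 5060 Ω.
5330 ohms lies outside that range.

no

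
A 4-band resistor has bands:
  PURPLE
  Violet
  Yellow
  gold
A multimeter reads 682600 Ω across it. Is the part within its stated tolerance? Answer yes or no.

no

Violet → 7 (first significant figure)
Violet → 7 (second significant figure)
Yellow → ×10^4 multiplier
Gold → ±5% tolerance
77 × 10000 = 770000 Ω
Allowed range: 731500 Ω to 808500 Ω.
682600 Ω lies outside that range.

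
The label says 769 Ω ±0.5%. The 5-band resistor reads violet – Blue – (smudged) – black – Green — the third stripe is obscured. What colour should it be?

769 Ω = 769 × 10^0.
The third band gives digit 9 of the significand, and 9 is white.

white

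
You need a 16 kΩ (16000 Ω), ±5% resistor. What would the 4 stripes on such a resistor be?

brown, blue, orange, gold

16000 Ω = 16 × 10^3.
1 → brown
6 → blue
Multiplier 10^3 → orange.
±5% tolerance → gold.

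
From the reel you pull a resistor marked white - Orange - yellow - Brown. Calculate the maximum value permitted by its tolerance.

939300 Ω

White → 9 (first significant figure)
Orange → 3 (second significant figure)
Yellow → ×10^4 multiplier
Brown → ±1% tolerance
93 × 10000 = 930000 Ω
Maximum = 930000 × (1 + 1/100) = 939300 Ω.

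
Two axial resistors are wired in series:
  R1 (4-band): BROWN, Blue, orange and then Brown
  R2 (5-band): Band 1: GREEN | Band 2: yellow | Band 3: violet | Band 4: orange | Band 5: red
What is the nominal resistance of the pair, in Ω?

R1: brown, blue → 16; orange ×10^3 → 16000 Ω.
R2: green, yellow, violet → 547; orange ×10^3 → 547000 Ω.
Series: 16000 + 547000 = 563000 Ω.

563000 Ω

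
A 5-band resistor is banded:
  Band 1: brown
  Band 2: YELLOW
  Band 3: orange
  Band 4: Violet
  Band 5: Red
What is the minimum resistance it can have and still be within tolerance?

1401400000 Ω

Brown → 1 (first significant figure)
Yellow → 4 (second significant figure)
Orange → 3 (third significant figure)
Violet → ×10^7 multiplier
Red → ±2% tolerance
143 × 10000000 = 1430000000 Ω
Minimum = 1430000000 × (1 − 2/100) = 1401400000 Ω.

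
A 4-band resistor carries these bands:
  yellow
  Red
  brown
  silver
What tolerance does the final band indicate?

The last band, silver, is the tolerance band.
Silver corresponds to ±10%.

±10%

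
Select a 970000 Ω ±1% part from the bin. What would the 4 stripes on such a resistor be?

970000 Ω = 97 × 10^4.
9 → white
7 → violet
Multiplier 10^4 → yellow.
±1% tolerance → brown.

white, violet, yellow, brown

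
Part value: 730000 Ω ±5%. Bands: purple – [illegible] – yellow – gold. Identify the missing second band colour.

730000 Ω = 73 × 10^4.
The second band gives digit 3 of the significand, and 3 is orange.

orange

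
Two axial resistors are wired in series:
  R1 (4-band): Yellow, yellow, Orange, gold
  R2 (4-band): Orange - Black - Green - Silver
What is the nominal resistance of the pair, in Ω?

R1: yellow, yellow → 44; orange ×10^3 → 44000 Ω.
R2: orange, black → 30; green ×10^5 → 3000000 Ω.
Series: 44000 + 3000000 = 3044000 Ω.

3044000 Ω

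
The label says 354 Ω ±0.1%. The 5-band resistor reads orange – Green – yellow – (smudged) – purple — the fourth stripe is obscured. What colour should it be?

354 Ω = 354 × 10^0.
The fourth band is the multiplier, 10^0, which is black.

black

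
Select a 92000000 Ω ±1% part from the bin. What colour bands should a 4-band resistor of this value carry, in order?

92000000 Ω = 92 × 10^6.
9 → white
2 → red
Multiplier 10^6 → blue.
±1% tolerance → brown.

white, red, blue, brown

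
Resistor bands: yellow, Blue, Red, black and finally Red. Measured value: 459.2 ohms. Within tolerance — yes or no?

Yellow → 4 (first significant figure)
Blue → 6 (second significant figure)
Red → 2 (third significant figure)
Black → ×1 multiplier
Red → ±2% tolerance
462 × 1 = 462 Ω
Allowed range: 452.76 Ω to 471.24 Ω.
459.2 ohms lies inside that range.

yes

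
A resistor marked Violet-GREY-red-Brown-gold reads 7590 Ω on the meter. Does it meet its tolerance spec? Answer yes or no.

yes

Violet → 7 (first significant figure)
Grey → 8 (second significant figure)
Red → 2 (third significant figure)
Brown → ×10 multiplier
Gold → ±5% tolerance
782 × 10 = 7820 Ω
Allowed range: 7429 Ω to 8211 Ω.
7590 Ω lies inside that range.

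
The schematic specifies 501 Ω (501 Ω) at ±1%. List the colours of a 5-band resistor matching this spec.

green, black, brown, black, brown

501 Ω = 501 × 10^0.
5 → green
0 → black
1 → brown
Multiplier 10^0 → black.
±1% tolerance → brown.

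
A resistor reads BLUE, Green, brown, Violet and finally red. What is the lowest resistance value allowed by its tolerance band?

6379800000 Ω

Blue → 6 (first significant figure)
Green → 5 (second significant figure)
Brown → 1 (third significant figure)
Violet → ×10^7 multiplier
Red → ±2% tolerance
651 × 10000000 = 6510000000 Ω
Lowest = 6510000000 × (1 − 2/100) = 6379800000 Ω.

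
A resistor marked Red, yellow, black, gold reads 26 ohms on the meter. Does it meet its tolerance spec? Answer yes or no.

no

Red → 2 (first significant figure)
Yellow → 4 (second significant figure)
Black → ×1 multiplier
Gold → ±5% tolerance
24 × 1 = 24 Ω
Allowed range: 22.8 Ω to 25.2 Ω.
26 ohms lies outside that range.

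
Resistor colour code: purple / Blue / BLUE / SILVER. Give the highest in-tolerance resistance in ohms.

Violet → 7 (first significant figure)
Blue → 6 (second significant figure)
Blue → ×10^6 multiplier
Silver → ±10% tolerance
76 × 1000000 = 76000000 Ω
Highest = 76000000 × (1 + 10/100) = 83600000 Ω.

83600000 Ω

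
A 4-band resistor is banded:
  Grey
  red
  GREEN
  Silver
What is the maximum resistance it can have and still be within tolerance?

9020000 Ω

Grey → 8 (first significant figure)
Red → 2 (second significant figure)
Green → ×10^5 multiplier
Silver → ±10% tolerance
82 × 100000 = 8200000 Ω
Maximum = 8200000 × (1 + 10/100) = 9020000 Ω.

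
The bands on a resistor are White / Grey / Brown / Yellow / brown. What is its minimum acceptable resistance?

White → 9 (first significant figure)
Grey → 8 (second significant figure)
Brown → 1 (third significant figure)
Yellow → ×10^4 multiplier
Brown → ±1% tolerance
981 × 10000 = 9810000 Ω
Minimum = 9810000 × (1 − 1/100) = 9711900 Ω.

9711900 Ω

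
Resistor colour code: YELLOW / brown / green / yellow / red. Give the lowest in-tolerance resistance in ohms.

4067000 Ω

Yellow → 4 (first significant figure)
Brown → 1 (second significant figure)
Green → 5 (third significant figure)
Yellow → ×10^4 multiplier
Red → ±2% tolerance
415 × 10000 = 4150000 Ω
Lowest = 4150000 × (1 − 2/100) = 4067000 Ω.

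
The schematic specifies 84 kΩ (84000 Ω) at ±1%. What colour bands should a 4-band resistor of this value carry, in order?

84000 Ω = 84 × 10^3.
8 → grey
4 → yellow
Multiplier 10^3 → orange.
±1% tolerance → brown.

grey, yellow, orange, brown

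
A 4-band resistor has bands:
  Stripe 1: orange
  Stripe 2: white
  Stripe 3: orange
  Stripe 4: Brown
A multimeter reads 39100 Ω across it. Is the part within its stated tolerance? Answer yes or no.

Orange → 3 (first significant figure)
White → 9 (second significant figure)
Orange → ×10^3 multiplier
Brown → ±1% tolerance
39 × 1000 = 39000 Ω
Allowed range: 38610 Ω to 39390 Ω.
39100 Ω lies inside that range.

yes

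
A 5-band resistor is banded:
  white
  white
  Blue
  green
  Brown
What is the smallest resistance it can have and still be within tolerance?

White → 9 (first significant figure)
White → 9 (second significant figure)
Blue → 6 (third significant figure)
Green → ×10^5 multiplier
Brown → ±1% tolerance
996 × 100000 = 99600000 Ω
Smallest = 99600000 × (1 − 1/100) = 98604000 Ω.

98604000 Ω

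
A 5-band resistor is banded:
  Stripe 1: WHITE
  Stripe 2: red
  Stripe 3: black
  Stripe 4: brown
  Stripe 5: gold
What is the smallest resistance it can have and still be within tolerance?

White → 9 (first significant figure)
Red → 2 (second significant figure)
Black → 0 (third significant figure)
Brown → ×10 multiplier
Gold → ±5% tolerance
920 × 10 = 9200 Ω
Smallest = 9200 × (1 − 5/100) = 8740 Ω.

8740 Ω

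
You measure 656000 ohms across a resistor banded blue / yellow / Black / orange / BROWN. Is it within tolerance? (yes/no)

no

Blue → 6 (first significant figure)
Yellow → 4 (second significant figure)
Black → 0 (third significant figure)
Orange → ×10^3 multiplier
Brown → ±1% tolerance
640 × 1000 = 640000 Ω
Allowed range: 633600 Ω to 646400 Ω.
656000 ohms lies outside that range.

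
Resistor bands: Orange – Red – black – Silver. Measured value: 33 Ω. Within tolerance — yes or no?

Orange → 3 (first significant figure)
Red → 2 (second significant figure)
Black → ×1 multiplier
Silver → ±10% tolerance
32 × 1 = 32 Ω
Allowed range: 28.8 Ω to 35.2 Ω.
33 Ω lies inside that range.

yes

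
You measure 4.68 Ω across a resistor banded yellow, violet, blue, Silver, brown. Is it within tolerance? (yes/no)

Yellow → 4 (first significant figure)
Violet → 7 (second significant figure)
Blue → 6 (third significant figure)
Silver → ×0.01 multiplier
Brown → ±1% tolerance
476 × 0.01 = 4.76 Ω
Allowed range: 4.7124 Ω to 4.8076 Ω.
4.68 Ω lies outside that range.

no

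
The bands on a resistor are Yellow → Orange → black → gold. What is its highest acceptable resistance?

45.15 Ω

Yellow → 4 (first significant figure)
Orange → 3 (second significant figure)
Black → ×1 multiplier
Gold → ±5% tolerance
43 × 1 = 43 Ω
Highest = 43 × (1 + 5/100) = 45.15 Ω.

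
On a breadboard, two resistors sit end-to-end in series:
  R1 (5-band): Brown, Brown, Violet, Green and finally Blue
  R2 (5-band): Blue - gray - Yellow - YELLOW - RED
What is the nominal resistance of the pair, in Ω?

18540000 Ω

R1: brown, brown, violet → 117; green ×10^5 → 11700000 Ω.
R2: blue, grey, yellow → 684; yellow ×10^4 → 6840000 Ω.
Series: 11700000 + 6840000 = 18540000 Ω.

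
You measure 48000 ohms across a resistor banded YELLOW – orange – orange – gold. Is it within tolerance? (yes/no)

no

Yellow → 4 (first significant figure)
Orange → 3 (second significant figure)
Orange → ×10^3 multiplier
Gold → ±5% tolerance
43 × 1000 = 43000 Ω
Allowed range: 40850 Ω to 45150 Ω.
48000 ohms lies outside that range.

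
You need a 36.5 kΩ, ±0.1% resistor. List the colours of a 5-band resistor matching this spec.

orange, blue, green, red, violet

36500 Ω = 365 × 10^2.
3 → orange
6 → blue
5 → green
Multiplier 10^2 → red.
±0.1% tolerance → violet.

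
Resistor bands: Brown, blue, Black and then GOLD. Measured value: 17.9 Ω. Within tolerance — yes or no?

no

Brown → 1 (first significant figure)
Blue → 6 (second significant figure)
Black → ×1 multiplier
Gold → ±5% tolerance
16 × 1 = 16 Ω
Allowed range: 15.2 Ω to 16.8 Ω.
17.9 Ω lies outside that range.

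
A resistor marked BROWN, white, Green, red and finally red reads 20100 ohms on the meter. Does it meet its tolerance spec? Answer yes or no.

Brown → 1 (first significant figure)
White → 9 (second significant figure)
Green → 5 (third significant figure)
Red → ×10^2 multiplier
Red → ±2% tolerance
195 × 100 = 19500 Ω
Allowed range: 19110 Ω to 19890 Ω.
20100 ohms lies outside that range.

no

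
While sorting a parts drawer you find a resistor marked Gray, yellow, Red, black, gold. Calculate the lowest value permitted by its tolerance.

799.9 Ω

Grey → 8 (first significant figure)
Yellow → 4 (second significant figure)
Red → 2 (third significant figure)
Black → ×1 multiplier
Gold → ±5% tolerance
842 × 1 = 842 Ω
Lowest = 842 × (1 − 5/100) = 799.9 Ω.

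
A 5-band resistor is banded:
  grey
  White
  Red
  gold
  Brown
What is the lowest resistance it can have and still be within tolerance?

88.308 Ω

Grey → 8 (first significant figure)
White → 9 (second significant figure)
Red → 2 (third significant figure)
Gold → ×0.1 multiplier
Brown → ±1% tolerance
892 × 0.1 = 89.2 Ω
Lowest = 89.2 × (1 − 1/100) = 88.308 Ω.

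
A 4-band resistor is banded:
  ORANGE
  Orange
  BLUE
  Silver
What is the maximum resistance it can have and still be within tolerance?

Orange → 3 (first significant figure)
Orange → 3 (second significant figure)
Blue → ×10^6 multiplier
Silver → ±10% tolerance
33 × 1000000 = 33000000 Ω
Maximum = 33000000 × (1 + 10/100) = 36300000 Ω.

36300000 Ω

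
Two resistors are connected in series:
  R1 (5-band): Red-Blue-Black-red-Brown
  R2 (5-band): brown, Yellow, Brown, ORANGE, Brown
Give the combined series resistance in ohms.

167000 Ω

R1: red, blue, black → 260; red ×10^2 → 26000 Ω.
R2: brown, yellow, brown → 141; orange ×10^3 → 141000 Ω.
Series: 26000 + 141000 = 167000 Ω.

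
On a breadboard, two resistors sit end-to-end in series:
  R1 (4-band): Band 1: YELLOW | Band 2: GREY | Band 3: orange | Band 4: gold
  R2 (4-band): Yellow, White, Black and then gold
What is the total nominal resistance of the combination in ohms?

R1: yellow, grey → 48; orange ×10^3 → 48000 Ω.
R2: yellow, white → 49; black ×1 → 49 Ω.
Series: 48000 + 49 = 48049 Ω.

48049 Ω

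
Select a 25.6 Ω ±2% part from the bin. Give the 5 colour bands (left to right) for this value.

25.6 Ω = 256 × 10^-1.
2 → red
5 → green
6 → blue
Multiplier 10^-1 → gold.
±2% tolerance → red.

red, green, blue, gold, red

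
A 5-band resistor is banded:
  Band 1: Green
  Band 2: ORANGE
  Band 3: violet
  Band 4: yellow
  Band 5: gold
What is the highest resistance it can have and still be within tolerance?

Green → 5 (first significant figure)
Orange → 3 (second significant figure)
Violet → 7 (third significant figure)
Yellow → ×10^4 multiplier
Gold → ±5% tolerance
537 × 10000 = 5370000 Ω
Highest = 5370000 × (1 + 5/100) = 5638500 Ω.

5638500 Ω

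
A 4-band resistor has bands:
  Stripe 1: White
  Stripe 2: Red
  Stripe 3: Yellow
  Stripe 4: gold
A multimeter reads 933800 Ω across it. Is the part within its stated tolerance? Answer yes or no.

White → 9 (first significant figure)
Red → 2 (second significant figure)
Yellow → ×10^4 multiplier
Gold → ±5% tolerance
92 × 10000 = 920000 Ω
Allowed range: 874000 Ω to 966000 Ω.
933800 Ω lies inside that range.

yes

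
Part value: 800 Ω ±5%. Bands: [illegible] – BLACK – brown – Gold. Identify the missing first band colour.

800 Ω = 80 × 10^1.
The first band gives digit 8 of the significand, and 8 is grey.

grey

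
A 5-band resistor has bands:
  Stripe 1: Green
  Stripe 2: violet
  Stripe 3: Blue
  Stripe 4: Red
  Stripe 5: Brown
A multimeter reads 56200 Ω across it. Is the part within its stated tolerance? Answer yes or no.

Green → 5 (first significant figure)
Violet → 7 (second significant figure)
Blue → 6 (third significant figure)
Red → ×10^2 multiplier
Brown → ±1% tolerance
576 × 100 = 57600 Ω
Allowed range: 57024 Ω to 58176 Ω.
56200 Ω lies outside that range.

no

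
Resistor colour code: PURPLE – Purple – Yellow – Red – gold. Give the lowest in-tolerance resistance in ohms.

73530 Ω

Violet → 7 (first significant figure)
Violet → 7 (second significant figure)
Yellow → 4 (third significant figure)
Red → ×10^2 multiplier
Gold → ±5% tolerance
774 × 100 = 77400 Ω
Lowest = 77400 × (1 − 5/100) = 73530 Ω.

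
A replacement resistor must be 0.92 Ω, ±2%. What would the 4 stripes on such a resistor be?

0.92 Ω = 92 × 10^-2.
9 → white
2 → red
Multiplier 10^-2 → silver.
±2% tolerance → red.

white, red, silver, red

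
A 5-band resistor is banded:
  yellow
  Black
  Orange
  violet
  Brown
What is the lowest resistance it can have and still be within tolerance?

Yellow → 4 (first significant figure)
Black → 0 (second significant figure)
Orange → 3 (third significant figure)
Violet → ×10^7 multiplier
Brown → ±1% tolerance
403 × 10000000 = 4030000000 Ω
Lowest = 4030000000 × (1 − 1/100) = 3989700000 Ω.

3989700000 Ω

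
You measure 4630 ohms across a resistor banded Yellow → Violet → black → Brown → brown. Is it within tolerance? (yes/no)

no

Yellow → 4 (first significant figure)
Violet → 7 (second significant figure)
Black → 0 (third significant figure)
Brown → ×10 multiplier
Brown → ±1% tolerance
470 × 10 = 4700 Ω
Allowed range: 4653 Ω to 4747 Ω.
4630 ohms lies outside that range.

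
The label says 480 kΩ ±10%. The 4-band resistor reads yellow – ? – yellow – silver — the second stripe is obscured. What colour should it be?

grey

480000 Ω = 48 × 10^4.
The second band gives digit 8 of the significand, and 8 is grey.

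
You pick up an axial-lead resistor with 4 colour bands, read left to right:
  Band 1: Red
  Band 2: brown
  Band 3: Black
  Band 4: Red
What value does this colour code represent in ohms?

Red → 2 (first significant figure)
Brown → 1 (second significant figure)
Black → ×1 multiplier
21 × 1 = 21 Ω

21 Ω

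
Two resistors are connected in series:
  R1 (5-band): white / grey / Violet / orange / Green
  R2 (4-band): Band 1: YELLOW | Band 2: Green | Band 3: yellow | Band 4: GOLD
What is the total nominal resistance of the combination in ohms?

1437000 Ω

R1: white, grey, violet → 987; orange ×10^3 → 987000 Ω.
R2: yellow, green → 45; yellow ×10^4 → 450000 Ω.
Series: 987000 + 450000 = 1437000 Ω.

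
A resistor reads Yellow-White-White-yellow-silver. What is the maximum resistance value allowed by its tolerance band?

5489000 Ω

Yellow → 4 (first significant figure)
White → 9 (second significant figure)
White → 9 (third significant figure)
Yellow → ×10^4 multiplier
Silver → ±10% tolerance
499 × 10000 = 4990000 Ω
Maximum = 4990000 × (1 + 10/100) = 5489000 Ω.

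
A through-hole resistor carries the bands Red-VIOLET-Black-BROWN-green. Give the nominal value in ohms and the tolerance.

Red → 2 (first significant figure)
Violet → 7 (second significant figure)
Black → 0 (third significant figure)
Brown → ×10 multiplier
Green → ±0.5% tolerance
270 × 10 = 2700 Ω

2700 Ω ±0.5%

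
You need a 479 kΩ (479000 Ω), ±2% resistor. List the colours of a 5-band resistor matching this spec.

479000 Ω = 479 × 10^3.
4 → yellow
7 → violet
9 → white
Multiplier 10^3 → orange.
±2% tolerance → red.

yellow, violet, white, orange, red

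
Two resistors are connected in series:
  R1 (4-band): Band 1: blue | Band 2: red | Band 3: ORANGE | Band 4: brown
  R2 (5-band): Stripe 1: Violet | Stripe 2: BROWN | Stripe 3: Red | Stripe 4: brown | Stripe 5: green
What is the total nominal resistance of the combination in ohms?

R1: blue, red → 62; orange ×10^3 → 62000 Ω.
R2: violet, brown, red → 712; brown ×10 → 7120 Ω.
Series: 62000 + 7120 = 69120 Ω.

69120 Ω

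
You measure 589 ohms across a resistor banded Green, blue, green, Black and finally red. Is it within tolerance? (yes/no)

no

Green → 5 (first significant figure)
Blue → 6 (second significant figure)
Green → 5 (third significant figure)
Black → ×1 multiplier
Red → ±2% tolerance
565 × 1 = 565 Ω
Allowed range: 553.7 Ω to 576.3 Ω.
589 ohms lies outside that range.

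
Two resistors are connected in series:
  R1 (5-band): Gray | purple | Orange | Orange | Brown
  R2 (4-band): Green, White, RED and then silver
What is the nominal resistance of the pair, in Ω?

R1: grey, violet, orange → 873; orange ×10^3 → 873000 Ω.
R2: green, white → 59; red ×10^2 → 5900 Ω.
Series: 873000 + 5900 = 878900 Ω.

878900 Ω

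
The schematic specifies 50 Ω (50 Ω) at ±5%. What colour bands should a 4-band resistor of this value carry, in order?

green, black, black, gold

50 Ω = 50 × 10^0.
5 → green
0 → black
Multiplier 10^0 → black.
±5% tolerance → gold.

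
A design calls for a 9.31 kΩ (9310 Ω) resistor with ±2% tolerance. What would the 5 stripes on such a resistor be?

white, orange, brown, brown, red

9310 Ω = 931 × 10^1.
9 → white
3 → orange
1 → brown
Multiplier 10^1 → brown.
±2% tolerance → red.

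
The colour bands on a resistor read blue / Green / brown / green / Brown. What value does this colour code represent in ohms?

65100000 Ω

Blue → 6 (first significant figure)
Green → 5 (second significant figure)
Brown → 1 (third significant figure)
Green → ×10^5 multiplier
651 × 100000 = 65100000 Ω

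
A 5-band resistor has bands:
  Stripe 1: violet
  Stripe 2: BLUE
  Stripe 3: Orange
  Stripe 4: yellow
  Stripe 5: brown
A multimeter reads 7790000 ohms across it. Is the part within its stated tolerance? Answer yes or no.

no

Violet → 7 (first significant figure)
Blue → 6 (second significant figure)
Orange → 3 (third significant figure)
Yellow → ×10^4 multiplier
Brown → ±1% tolerance
763 × 10000 = 7630000 Ω
Allowed range: 7553700 Ω to 7706300 Ω.
7790000 ohms lies outside that range.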